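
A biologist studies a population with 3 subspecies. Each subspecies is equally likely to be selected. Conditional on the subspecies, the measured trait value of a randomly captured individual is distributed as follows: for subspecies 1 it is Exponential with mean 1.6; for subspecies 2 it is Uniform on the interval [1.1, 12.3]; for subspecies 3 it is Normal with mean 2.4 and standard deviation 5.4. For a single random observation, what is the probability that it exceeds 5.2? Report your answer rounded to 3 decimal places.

0.325

Conditional on each subspecies, P(X > 5.2): 1: 0.0387742; 2: 0.633929; 3: 0.302048.
By total probability, P(X > 5.2) = 0.333333·0.0387742 + 0.333333·0.633929 + 0.333333·0.302048 = 0.324917.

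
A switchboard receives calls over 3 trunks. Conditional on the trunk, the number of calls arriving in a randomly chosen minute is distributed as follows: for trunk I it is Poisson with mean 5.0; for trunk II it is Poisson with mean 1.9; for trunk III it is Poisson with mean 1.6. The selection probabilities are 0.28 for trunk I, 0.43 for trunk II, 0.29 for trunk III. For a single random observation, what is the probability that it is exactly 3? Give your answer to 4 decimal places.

Conditional on each trunk, P(X = 3): I: 0.140374; II: 0.170982; III: 0.137828.
By total probability, P(X = 3) = 0.28·0.140374 + 0.43·0.170982 + 0.29·0.137828 = 0.152797.

0.1528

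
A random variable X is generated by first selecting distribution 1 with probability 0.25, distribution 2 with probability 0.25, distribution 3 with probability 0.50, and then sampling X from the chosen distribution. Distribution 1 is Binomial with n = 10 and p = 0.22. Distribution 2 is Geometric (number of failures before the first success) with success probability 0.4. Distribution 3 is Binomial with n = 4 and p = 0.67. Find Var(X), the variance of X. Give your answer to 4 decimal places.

Per component, 1: μ=2.2, E[X²]=6.556; 2: μ=1.5, E[X²]=6; 3: μ=2.68, E[X²]=8.0668.
E[X] = 0.25·2.2 + 0.25·1.5 + 0.5·2.68 = 2.265.
E[X²] = 0.25·6.556 + 0.25·6 + 0.5·8.0668 = 7.1724.
Var(X) = E[X²] − (E[X])² = 7.1724 − 5.13023 = 2.04217.

2.0422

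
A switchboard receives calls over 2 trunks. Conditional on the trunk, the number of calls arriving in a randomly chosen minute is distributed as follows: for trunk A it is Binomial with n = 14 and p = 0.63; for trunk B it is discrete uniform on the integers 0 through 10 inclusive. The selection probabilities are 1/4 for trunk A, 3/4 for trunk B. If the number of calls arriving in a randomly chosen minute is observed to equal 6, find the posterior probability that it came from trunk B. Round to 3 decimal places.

0.805

Likelihoods P(X=6 | ·): A: 0.0659496; B: 0.0909091.
Posterior ∝ prior × likelihood. Numerator for B: 0.75·0.0909091 = 0.0681818.
Normalizing constant: 0.25·0.0659496 + 0.75·0.0909091 = 0.0846692.
P(B | observation) = 0.0681818 / 0.0846692 = 0.805273.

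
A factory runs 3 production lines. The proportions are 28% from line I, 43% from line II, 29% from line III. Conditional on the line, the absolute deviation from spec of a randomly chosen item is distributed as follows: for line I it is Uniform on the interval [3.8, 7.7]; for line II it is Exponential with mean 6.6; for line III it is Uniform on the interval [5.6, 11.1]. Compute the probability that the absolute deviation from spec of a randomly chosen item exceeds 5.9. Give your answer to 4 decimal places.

0.5793

Conditional on each line, P(X > 5.9): I: 0.461538; II: 0.409041; III: 0.945455.
By total probability, P(X > 5.9) = 0.28·0.461538 + 0.43·0.409041 + 0.29·0.945455 = 0.5793.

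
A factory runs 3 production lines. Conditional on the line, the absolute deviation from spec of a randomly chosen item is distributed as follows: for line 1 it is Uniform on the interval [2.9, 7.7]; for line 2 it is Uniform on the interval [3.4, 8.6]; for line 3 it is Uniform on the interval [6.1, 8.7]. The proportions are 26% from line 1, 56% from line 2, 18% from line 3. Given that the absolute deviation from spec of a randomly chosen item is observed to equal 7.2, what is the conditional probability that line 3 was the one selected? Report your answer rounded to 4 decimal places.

0.2996

Likelihoods f(7.2 | ·): 1: 0.208333; 2: 0.192308; 3: 0.384615.
Posterior ∝ prior × likelihood. Numerator for 3: 0.18·0.384615 = 0.0692308.
Normalizing constant: 0.26·0.208333 + 0.56·0.192308 + 0.18·0.384615 = 0.23109.
P(3 | observation) = 0.0692308 / 0.23109 = 0.299584.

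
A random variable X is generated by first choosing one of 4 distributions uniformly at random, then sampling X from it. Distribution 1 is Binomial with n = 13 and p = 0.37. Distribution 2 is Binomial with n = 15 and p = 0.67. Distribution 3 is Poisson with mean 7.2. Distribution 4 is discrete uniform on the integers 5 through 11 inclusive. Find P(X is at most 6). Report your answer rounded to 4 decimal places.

0.3924

Conditional on each component, P(X ≤ 6): 1: 0.8346; 2: 0.0288685; 3: 0.420356; 4: 0.285714.
By total probability, P(X ≤ 6) = 0.25·0.8346 + 0.25·0.0288685 + 0.25·0.420356 + 0.25·0.285714 = 0.392385.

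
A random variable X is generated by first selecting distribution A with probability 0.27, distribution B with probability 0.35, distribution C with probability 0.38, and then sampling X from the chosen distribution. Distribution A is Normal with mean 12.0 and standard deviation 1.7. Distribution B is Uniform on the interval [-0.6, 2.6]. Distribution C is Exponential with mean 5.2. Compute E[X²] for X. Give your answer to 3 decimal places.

For each component E[X²] = Var + (mean)², giving A: 146.89; B: 1.85333; C: 54.08.
Overall E[X²] = 0.27·146.89 + 0.35·1.85333 + 0.38·54.08 = 60.8594.

60.859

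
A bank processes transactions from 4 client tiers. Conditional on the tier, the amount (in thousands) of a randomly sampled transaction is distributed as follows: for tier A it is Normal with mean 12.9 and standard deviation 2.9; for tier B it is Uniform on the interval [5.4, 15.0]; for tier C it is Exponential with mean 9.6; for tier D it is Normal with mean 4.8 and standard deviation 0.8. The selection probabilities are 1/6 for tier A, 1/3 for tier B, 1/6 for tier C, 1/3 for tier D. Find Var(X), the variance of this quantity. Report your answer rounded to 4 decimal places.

28.4275

Per component, A: μ=12.9, E[X²]=174.82; B: μ=10.2, E[X²]=111.72; C: μ=9.6, E[X²]=184.32; D: μ=4.8, E[X²]=23.68.
E[X] = 0.166667·12.9 + 0.333333·10.2 + 0.166667·9.6 + 0.333333·4.8 = 8.75.
E[X²] = 0.166667·174.82 + 0.333333·111.72 + 0.166667·184.32 + 0.333333·23.68 = 104.99.
Var(X) = E[X²] − (E[X])² = 104.99 − 76.5625 = 28.4275.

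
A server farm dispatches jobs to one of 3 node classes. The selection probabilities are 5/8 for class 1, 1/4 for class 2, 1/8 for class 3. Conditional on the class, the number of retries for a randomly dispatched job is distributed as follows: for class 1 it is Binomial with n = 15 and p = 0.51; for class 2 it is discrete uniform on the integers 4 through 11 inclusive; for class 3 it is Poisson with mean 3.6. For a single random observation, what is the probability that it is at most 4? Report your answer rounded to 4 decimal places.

Conditional on each class, P(X ≤ 4): 1: 0.0506066; 2: 0.125; 3: 0.706438.
By total probability, P(X ≤ 4) = 0.625·0.0506066 + 0.25·0.125 + 0.125·0.706438 = 0.151184.

0.1512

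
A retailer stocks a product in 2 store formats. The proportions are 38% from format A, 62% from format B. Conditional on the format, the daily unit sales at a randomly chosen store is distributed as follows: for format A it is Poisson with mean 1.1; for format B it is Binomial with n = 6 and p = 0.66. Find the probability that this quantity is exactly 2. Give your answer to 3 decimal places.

0.131

Conditional on each format, P(X = 2): A: 0.201387; B: 0.0873162.
By total probability, P(X = 2) = 0.38·0.201387 + 0.62·0.0873162 = 0.130663.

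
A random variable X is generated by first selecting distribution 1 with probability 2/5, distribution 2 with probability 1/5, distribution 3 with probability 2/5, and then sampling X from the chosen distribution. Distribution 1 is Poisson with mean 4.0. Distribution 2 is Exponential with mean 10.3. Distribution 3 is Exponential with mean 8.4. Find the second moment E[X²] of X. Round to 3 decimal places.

106.884

For each component E[X²] = Var + (mean)², giving 1: 20; 2: 212.18; 3: 141.12.
Overall E[X²] = 0.4·20 + 0.2·212.18 + 0.4·141.12 = 106.884.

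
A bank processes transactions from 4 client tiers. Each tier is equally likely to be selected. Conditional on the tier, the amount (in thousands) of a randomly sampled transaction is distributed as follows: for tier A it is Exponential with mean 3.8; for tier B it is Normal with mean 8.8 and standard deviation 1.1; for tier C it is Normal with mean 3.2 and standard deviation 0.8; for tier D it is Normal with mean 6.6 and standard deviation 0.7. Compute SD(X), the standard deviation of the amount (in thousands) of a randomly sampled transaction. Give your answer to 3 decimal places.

3.042

Per component, A: μ=3.8, E[X²]=28.88; B: μ=8.8, E[X²]=78.65; C: μ=3.2, E[X²]=10.88; D: μ=6.6, E[X²]=44.05.
E[X] = 0.25·3.8 + 0.25·8.8 + 0.25·3.2 + 0.25·6.6 = 5.6.
E[X²] = 0.25·28.88 + 0.25·78.65 + 0.25·10.88 + 0.25·44.05 = 40.615.
Var(X) = E[X²] − (E[X])² = 40.615 − 31.36 = 9.255.
SD(X) = √9.255 = 3.0422.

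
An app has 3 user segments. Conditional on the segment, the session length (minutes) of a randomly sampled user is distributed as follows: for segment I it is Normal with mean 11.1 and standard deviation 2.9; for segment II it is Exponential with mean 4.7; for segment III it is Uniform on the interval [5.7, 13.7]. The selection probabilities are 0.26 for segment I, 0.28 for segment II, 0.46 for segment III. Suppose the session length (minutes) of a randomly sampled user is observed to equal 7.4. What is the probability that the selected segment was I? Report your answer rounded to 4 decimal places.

0.1850

Likelihoods f(7.4 | ·): I: 0.0609585; II: 0.0440676; III: 0.125.
Posterior ∝ prior × likelihood. Numerator for I: 0.26·0.0609585 = 0.0158492.
Normalizing constant: 0.26·0.0609585 + 0.28·0.0440676 + 0.46·0.125 = 0.0856881.
P(I | observation) = 0.0158492 / 0.0856881 = 0.184964.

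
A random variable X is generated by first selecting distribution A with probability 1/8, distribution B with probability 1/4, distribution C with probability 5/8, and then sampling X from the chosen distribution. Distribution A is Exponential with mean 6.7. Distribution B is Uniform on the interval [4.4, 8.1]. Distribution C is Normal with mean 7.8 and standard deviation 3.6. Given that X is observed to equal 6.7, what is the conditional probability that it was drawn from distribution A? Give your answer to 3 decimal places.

0.049

Likelihoods f(6.7 | ·): A: 0.0549074; B: 0.27027; C: 0.105763.
Posterior ∝ prior × likelihood. Numerator for A: 0.125·0.0549074 = 0.00686342.
Normalizing constant: 0.125·0.0549074 + 0.25·0.27027 + 0.625·0.105763 = 0.140533.
P(A | observation) = 0.00686342 / 0.140533 = 0.0488386.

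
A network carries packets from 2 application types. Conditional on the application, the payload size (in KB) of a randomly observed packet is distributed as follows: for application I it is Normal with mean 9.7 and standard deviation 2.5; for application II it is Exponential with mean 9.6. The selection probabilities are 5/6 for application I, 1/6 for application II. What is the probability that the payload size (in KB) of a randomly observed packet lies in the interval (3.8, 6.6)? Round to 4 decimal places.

Conditional on each application, P(3.8 < X < 6.6): I: 0.0983502; II: 0.170287.
By total probability, P(3.8 < X < 6.6) = 0.833333·0.0983502 + 0.166667·0.170287 = 0.11034.

0.1103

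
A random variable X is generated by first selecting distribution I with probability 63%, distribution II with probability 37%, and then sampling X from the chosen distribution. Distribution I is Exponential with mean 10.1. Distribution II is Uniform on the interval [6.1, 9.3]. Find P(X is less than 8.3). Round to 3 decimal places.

0.607

Conditional on each component, P(X < 8.3): I: 0.560353; II: 0.6875.
By total probability, P(X < 8.3) = 0.63·0.560353 + 0.37·0.6875 = 0.607397.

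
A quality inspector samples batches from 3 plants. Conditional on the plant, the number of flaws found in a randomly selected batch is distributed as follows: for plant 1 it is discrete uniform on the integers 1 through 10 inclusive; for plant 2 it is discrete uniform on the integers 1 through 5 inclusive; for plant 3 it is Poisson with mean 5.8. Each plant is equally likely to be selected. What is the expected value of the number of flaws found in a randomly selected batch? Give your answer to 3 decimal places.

4.767

Component means — 1: 5.5; 2: 3; 3: 5.8.
E[X] = 0.333333·5.5 + 0.333333·3 + 0.333333·5.8 = 4.76667.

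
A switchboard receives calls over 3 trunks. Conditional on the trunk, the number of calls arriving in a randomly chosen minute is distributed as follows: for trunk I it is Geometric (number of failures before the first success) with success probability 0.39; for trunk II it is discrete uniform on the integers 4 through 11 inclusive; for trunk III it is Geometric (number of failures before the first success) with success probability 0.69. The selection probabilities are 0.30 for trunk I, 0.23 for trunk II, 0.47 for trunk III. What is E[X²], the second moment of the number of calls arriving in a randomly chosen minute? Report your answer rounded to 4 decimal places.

16.4830

For each component E[X²] = Var + (mean)², giving I: 6.45694; II: 61.5; III: 0.852972.
Overall E[X²] = 0.3·6.45694 + 0.23·61.5 + 0.47·0.852972 = 16.483.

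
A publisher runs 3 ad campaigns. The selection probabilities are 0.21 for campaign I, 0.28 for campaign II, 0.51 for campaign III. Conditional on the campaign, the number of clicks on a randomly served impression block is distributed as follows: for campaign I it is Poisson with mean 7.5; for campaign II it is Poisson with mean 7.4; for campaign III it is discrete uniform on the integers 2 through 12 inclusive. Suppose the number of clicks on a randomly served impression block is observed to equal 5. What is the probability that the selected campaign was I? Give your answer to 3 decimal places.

Likelihoods P(X=5 | ·): I: 0.109375; II: 0.113031; III: 0.0909091.
Posterior ∝ prior × likelihood. Numerator for I: 0.21·0.109375 = 0.0229687.
Normalizing constant: 0.21·0.109375 + 0.28·0.113031 + 0.51·0.0909091 = 0.100981.
P(I | observation) = 0.0229687 / 0.100981 = 0.227455.

0.227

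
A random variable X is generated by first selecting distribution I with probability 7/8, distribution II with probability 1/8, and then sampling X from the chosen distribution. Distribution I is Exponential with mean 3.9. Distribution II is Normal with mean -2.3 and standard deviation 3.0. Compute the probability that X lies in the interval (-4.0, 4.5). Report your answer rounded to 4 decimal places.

Conditional on each component, P(-4.0 < X < 4.5): I: 0.684579; II: 0.702824.
By total probability, P(-4.0 < X < 4.5) = 0.875·0.684579 + 0.125·0.702824 = 0.686859.

0.6869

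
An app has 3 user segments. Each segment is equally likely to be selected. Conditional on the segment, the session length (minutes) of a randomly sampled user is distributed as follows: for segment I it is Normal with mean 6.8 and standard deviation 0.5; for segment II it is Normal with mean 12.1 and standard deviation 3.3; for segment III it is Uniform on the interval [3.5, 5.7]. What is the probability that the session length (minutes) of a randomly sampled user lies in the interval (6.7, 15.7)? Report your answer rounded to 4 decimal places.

Conditional on each segment, P(6.7 < X < 15.7): I: 0.57926; II: 0.811462; III: 0.
By total probability, P(6.7 < X < 15.7) = 0.333333·0.57926 + 0.333333·0.811462 + 0.333333·0 = 0.463574.

0.4636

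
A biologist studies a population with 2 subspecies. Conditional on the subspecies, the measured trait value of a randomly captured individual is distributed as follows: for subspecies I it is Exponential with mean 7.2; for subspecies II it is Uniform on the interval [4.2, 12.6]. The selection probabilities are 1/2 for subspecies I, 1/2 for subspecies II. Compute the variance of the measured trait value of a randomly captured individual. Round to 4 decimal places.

29.2200

Per component, I: μ=7.2, E[X²]=103.68; II: μ=8.4, E[X²]=76.44.
E[X] = 0.5·7.2 + 0.5·8.4 = 7.8.
E[X²] = 0.5·103.68 + 0.5·76.44 = 90.06.
Var(X) = E[X²] − (E[X])² = 90.06 − 60.84 = 29.22.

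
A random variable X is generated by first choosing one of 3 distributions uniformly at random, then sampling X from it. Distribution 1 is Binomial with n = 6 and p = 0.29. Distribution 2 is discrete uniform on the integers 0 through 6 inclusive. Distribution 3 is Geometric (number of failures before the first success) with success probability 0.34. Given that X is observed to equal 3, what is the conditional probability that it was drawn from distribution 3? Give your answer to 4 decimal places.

0.2354

Likelihoods P(X=3 | ·): 1: 0.174582; 2: 0.142857; 3: 0.0977486.
Posterior ∝ prior × likelihood. Numerator for 3: 0.333333·0.0977486 = 0.0325829.
Normalizing constant: 0.333333·0.174582 + 0.333333·0.142857 + 0.333333·0.0977486 = 0.138396.
P(3 | observation) = 0.0325829 / 0.138396 = 0.235432.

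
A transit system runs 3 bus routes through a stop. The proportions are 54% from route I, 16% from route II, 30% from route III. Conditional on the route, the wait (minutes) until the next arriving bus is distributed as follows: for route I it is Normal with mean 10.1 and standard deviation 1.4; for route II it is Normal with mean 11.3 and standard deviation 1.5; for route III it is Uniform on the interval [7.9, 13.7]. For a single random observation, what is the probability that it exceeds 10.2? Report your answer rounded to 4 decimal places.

0.5586

Conditional on each route, P(X > 10.2): I: 0.471528; II: 0.768322; III: 0.603448.
By total probability, P(X > 10.2) = 0.54·0.471528 + 0.16·0.768322 + 0.3·0.603448 = 0.558591.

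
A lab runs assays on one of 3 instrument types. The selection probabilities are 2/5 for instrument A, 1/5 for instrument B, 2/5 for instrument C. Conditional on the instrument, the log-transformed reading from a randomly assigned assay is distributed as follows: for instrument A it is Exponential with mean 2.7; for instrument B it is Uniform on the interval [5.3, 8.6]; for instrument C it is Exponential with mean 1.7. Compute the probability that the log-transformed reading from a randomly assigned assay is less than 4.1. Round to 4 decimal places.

Conditional on each instrument, P(X < 4.1): A: 0.780964; B: 0; C: 0.910343.
By total probability, P(X < 4.1) = 0.4·0.780964 + 0.2·0 + 0.4·0.910343 = 0.676523.

0.6765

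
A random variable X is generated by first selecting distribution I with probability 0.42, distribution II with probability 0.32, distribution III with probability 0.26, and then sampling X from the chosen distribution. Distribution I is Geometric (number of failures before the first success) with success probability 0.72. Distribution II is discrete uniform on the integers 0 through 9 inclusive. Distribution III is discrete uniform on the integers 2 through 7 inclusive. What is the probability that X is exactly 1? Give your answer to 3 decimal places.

Conditional on each component, P(X = 1): I: 0.2016; II: 0.1; III: 0.
By total probability, P(X = 1) = 0.42·0.2016 + 0.32·0.1 + 0.26·0 = 0.116672.

0.117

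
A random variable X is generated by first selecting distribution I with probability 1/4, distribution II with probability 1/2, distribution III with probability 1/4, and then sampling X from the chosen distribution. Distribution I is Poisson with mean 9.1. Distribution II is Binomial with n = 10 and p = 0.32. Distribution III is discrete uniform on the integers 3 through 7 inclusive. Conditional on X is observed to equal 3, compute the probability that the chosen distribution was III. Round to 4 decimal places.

0.2693

Likelihoods P(X=3 | ·): I: 0.0140247; II: 0.264359; III: 0.2.
Posterior ∝ prior × likelihood. Numerator for III: 0.25·0.2 = 0.05.
Normalizing constant: 0.25·0.0140247 + 0.5·0.264359 + 0.25·0.2 = 0.185686.
P(III | observation) = 0.05 / 0.185686 = 0.269272.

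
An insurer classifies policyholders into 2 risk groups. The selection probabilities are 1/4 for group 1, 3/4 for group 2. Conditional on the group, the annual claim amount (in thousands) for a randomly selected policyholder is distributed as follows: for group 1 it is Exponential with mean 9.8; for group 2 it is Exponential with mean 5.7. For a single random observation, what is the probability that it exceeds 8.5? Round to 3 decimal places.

0.274

Conditional on each group, P(X > 8.5): 1: 0.420065; 2: 0.225096.
By total probability, P(X > 8.5) = 0.25·0.420065 + 0.75·0.225096 = 0.273838.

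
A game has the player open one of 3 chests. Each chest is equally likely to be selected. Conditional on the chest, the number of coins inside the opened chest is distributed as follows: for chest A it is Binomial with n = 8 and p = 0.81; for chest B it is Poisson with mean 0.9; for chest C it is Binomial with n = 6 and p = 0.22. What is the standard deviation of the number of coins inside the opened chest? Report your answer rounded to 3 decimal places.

Per component, A: μ=6.48, E[X²]=43.2216; B: μ=0.9, E[X²]=1.71; C: μ=1.32, E[X²]=2.772.
E[X] = 0.333333·6.48 + 0.333333·0.9 + 0.333333·1.32 = 2.9.
E[X²] = 0.333333·43.2216 + 0.333333·1.71 + 0.333333·2.772 = 15.9012.
Var(X) = E[X²] − (E[X])² = 15.9012 − 8.41 = 7.4912.
SD(X) = √7.4912 = 2.73701.

2.737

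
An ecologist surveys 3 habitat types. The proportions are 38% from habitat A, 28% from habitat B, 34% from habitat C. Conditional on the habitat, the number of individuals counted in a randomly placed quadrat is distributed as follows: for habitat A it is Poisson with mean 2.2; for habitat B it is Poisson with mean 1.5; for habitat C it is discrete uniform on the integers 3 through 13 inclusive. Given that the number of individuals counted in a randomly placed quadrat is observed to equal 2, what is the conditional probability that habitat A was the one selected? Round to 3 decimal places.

Likelihoods P(X=2 | ·): A: 0.268144; B: 0.251021; C: 0.
Posterior ∝ prior × likelihood. Numerator for A: 0.38·0.268144 = 0.101895.
Normalizing constant: 0.38·0.268144 + 0.28·0.251021 + 0.34·0 = 0.172181.
P(A | observation) = 0.101895 / 0.172181 = 0.591789.

0.592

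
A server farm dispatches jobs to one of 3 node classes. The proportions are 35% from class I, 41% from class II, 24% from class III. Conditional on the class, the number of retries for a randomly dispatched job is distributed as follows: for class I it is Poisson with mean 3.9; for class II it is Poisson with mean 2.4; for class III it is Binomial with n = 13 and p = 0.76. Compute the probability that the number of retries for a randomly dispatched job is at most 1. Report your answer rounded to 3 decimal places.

0.161

Conditional on each class, P(X ≤ 1): I: 0.0991854; II: 0.308441; III: 3.69586e-07.
By total probability, P(X ≤ 1) = 0.35·0.0991854 + 0.41·0.308441 + 0.24·3.69586e-07 = 0.161176.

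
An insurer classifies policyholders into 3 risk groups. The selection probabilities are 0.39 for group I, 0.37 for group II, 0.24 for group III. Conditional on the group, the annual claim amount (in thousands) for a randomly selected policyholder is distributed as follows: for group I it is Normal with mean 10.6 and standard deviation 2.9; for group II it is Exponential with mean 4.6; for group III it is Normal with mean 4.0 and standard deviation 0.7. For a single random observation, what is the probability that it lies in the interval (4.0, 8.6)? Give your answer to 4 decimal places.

0.3092

Conditional on each group, P(4.0 < X < 8.6): I: 0.233778; II: 0.264943; III: 0.5.
By total probability, P(4.0 < X < 8.6) = 0.39·0.233778 + 0.37·0.264943 + 0.24·0.5 = 0.309203.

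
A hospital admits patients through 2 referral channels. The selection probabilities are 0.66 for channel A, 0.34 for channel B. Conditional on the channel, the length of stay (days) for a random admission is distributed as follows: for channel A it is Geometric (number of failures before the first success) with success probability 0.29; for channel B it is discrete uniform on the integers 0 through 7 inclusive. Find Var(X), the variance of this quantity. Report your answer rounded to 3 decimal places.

Per component, A: μ=2.44828, E[X²]=14.4364; B: μ=3.5, E[X²]=17.5.
E[X] = 0.66·2.44828 + 0.34·3.5 = 2.80586.
E[X²] = 0.66·14.4364 + 0.34·17.5 = 15.478.
Var(X) = E[X²] − (E[X])² = 15.478 − 7.87286 = 7.60515.

7.605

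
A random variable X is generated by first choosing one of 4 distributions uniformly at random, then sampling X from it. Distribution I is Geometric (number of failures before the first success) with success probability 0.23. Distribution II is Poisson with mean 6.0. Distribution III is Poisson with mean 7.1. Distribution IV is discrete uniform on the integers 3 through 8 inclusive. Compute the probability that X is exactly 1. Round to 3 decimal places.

0.049

Conditional on each component, P(X = 1): I: 0.1771; II: 0.0148725; III: 0.00585824; IV: 0.
By total probability, P(X = 1) = 0.25·0.1771 + 0.25·0.0148725 + 0.25·0.00585824 + 0.25·0 = 0.0494577.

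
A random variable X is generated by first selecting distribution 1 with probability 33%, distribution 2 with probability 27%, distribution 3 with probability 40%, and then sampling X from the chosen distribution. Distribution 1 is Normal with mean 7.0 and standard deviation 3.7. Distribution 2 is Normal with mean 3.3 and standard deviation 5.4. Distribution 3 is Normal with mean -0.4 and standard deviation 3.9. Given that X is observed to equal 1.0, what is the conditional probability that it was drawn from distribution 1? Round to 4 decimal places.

0.1445

Likelihoods f(1.0 | ·): 1: 0.0289525; 2: 0.0674719; 3: 0.0959099.
Posterior ∝ prior × likelihood. Numerator for 1: 0.33·0.0289525 = 0.00955432.
Normalizing constant: 0.33·0.0289525 + 0.27·0.0674719 + 0.4·0.0959099 = 0.0661357.
P(1 | observation) = 0.00955432 / 0.0661357 = 0.144465.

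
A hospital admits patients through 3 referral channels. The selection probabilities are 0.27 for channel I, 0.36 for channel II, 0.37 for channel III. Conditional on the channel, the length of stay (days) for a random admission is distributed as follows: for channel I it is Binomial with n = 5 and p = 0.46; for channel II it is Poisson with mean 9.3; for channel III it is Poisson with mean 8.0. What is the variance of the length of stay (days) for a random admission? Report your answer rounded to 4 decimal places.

14.8770

Per component, I: μ=2.3, E[X²]=6.532; II: μ=9.3, E[X²]=95.79; III: μ=8, E[X²]=72.
E[X] = 0.27·2.3 + 0.36·9.3 + 0.37·8 = 6.929.
E[X²] = 0.27·6.532 + 0.36·95.79 + 0.37·72 = 62.888.
Var(X) = E[X²] − (E[X])² = 62.888 − 48.011 = 14.877.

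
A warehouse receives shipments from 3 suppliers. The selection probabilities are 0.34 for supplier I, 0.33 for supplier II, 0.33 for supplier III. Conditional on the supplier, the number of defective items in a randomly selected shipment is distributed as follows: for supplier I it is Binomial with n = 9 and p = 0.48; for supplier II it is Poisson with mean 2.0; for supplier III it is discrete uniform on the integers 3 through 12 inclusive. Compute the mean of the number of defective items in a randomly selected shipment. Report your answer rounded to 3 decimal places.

4.604

Component means — I: 4.32; II: 2; III: 7.5.
E[X] = 0.34·4.32 + 0.33·2 + 0.33·7.5 = 4.6038.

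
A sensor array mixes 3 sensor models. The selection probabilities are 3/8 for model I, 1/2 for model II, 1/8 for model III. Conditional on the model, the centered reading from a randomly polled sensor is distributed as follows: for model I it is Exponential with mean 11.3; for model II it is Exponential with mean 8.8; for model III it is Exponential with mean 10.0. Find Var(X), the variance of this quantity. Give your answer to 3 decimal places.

Per component, I: μ=11.3, E[X²]=255.38; II: μ=8.8, E[X²]=154.88; III: μ=10, E[X²]=200.
E[X] = 0.375·11.3 + 0.5·8.8 + 0.125·10 = 9.8875.
E[X²] = 0.375·255.38 + 0.5·154.88 + 0.125·200 = 198.208.
Var(X) = E[X²] − (E[X])² = 198.208 − 97.7627 = 100.445.

100.445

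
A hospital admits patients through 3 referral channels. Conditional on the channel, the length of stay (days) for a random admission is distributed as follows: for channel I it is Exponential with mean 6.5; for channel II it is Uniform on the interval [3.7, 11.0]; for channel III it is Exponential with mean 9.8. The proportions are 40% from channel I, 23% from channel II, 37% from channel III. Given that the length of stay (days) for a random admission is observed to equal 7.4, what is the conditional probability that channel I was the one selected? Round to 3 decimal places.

Likelihoods f(7.4 | ·): I: 0.0492787; II: 0.136986; III: 0.0479554.
Posterior ∝ prior × likelihood. Numerator for I: 0.4·0.0492787 = 0.0197115.
Normalizing constant: 0.4·0.0492787 + 0.23·0.136986 + 0.37·0.0479554 = 0.0689618.
P(I | observation) = 0.0197115 / 0.0689618 = 0.285832.

0.286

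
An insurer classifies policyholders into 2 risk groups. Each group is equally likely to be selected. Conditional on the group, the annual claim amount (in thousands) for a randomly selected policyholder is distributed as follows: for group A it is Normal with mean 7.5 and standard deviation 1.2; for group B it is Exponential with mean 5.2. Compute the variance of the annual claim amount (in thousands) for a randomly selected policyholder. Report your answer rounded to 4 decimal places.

15.5625

Per component, A: μ=7.5, E[X²]=57.69; B: μ=5.2, E[X²]=54.08.
E[X] = 0.5·7.5 + 0.5·5.2 = 6.35.
E[X²] = 0.5·57.69 + 0.5·54.08 = 55.885.
Var(X) = E[X²] − (E[X])² = 55.885 − 40.3225 = 15.5625.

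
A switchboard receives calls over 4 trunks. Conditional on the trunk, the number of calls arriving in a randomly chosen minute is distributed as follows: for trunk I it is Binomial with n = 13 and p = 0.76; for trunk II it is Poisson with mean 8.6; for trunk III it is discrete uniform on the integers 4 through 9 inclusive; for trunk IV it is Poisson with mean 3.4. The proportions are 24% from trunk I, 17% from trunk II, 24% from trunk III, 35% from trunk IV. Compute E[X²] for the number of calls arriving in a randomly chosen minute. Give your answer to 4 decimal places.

54.1077

For each component E[X²] = Var + (mean)², giving I: 99.9856; II: 82.56; III: 45.1667; IV: 14.96.
Overall E[X²] = 0.24·99.9856 + 0.17·82.56 + 0.24·45.1667 + 0.35·14.96 = 54.1077.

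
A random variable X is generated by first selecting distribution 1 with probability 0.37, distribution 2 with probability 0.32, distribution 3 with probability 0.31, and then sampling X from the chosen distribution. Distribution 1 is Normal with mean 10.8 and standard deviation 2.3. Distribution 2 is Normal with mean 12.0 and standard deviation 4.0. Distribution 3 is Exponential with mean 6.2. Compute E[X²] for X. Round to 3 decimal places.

For each component E[X²] = Var + (mean)², giving 1: 121.93; 2: 160; 3: 76.88.
Overall E[X²] = 0.37·121.93 + 0.32·160 + 0.31·76.88 = 120.147.

120.147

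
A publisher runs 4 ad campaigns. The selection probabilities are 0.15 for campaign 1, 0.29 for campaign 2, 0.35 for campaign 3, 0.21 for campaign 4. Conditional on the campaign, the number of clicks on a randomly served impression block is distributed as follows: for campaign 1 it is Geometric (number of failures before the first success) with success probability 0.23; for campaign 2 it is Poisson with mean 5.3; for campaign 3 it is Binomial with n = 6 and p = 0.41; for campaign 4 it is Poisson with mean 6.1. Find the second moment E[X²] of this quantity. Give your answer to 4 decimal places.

For each component E[X²] = Var + (mean)², giving 1: 25.7637; 2: 33.39; 3: 7.503; 4: 43.31.
Overall E[X²] = 0.15·25.7637 + 0.29·33.39 + 0.35·7.503 + 0.21·43.31 = 25.2688.

25.2688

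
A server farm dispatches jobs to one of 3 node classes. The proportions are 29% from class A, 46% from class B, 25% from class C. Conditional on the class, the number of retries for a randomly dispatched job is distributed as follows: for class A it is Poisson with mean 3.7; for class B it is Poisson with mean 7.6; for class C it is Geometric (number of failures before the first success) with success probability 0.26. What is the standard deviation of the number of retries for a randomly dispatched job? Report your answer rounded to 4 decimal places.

Per component, A: μ=3.7, E[X²]=17.39; B: μ=7.6, E[X²]=65.36; C: μ=2.84615, E[X²]=19.0473.
E[X] = 0.29·3.7 + 0.46·7.6 + 0.25·2.84615 = 5.28054.
E[X²] = 0.29·17.39 + 0.46·65.36 + 0.25·19.0473 = 39.8705.
Var(X) = E[X²] − (E[X])² = 39.8705 − 27.8841 = 11.9864.
SD(X) = √11.9864 = 3.46214.

3.4621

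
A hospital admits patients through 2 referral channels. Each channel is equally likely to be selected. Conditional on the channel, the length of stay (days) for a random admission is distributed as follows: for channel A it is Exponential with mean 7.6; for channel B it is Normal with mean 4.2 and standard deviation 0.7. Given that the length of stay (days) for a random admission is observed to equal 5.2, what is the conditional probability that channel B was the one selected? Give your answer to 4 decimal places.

Likelihoods f(5.2 | ·): A: 0.06638; B: 0.205426.
Posterior ∝ prior × likelihood. Numerator for B: 0.5·0.205426 = 0.102713.
Normalizing constant: 0.5·0.06638 + 0.5·0.205426 = 0.135903.
P(B | observation) = 0.102713 / 0.135903 = 0.755781.

0.7558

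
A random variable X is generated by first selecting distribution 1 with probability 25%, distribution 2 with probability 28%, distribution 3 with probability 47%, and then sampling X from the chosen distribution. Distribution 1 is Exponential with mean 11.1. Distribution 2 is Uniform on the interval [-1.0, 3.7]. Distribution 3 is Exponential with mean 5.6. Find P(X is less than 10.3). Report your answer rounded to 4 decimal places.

Conditional on each component, P(X < 10.3): 1: 0.604628; 2: 1; 3: 0.841069.
By total probability, P(X < 10.3) = 0.25·0.604628 + 0.28·1 + 0.47·0.841069 = 0.826459.

0.8265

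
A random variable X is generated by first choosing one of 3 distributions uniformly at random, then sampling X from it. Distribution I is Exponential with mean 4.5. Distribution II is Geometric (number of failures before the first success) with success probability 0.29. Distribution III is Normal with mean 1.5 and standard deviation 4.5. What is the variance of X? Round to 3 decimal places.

17.882

Per component, I: μ=4.5, E[X²]=40.5; II: μ=2.44828, E[X²]=14.4364; III: μ=1.5, E[X²]=22.5.
E[X] = 0.333333·4.5 + 0.333333·2.44828 + 0.333333·1.5 = 2.81609.
E[X²] = 0.333333·40.5 + 0.333333·14.4364 + 0.333333·22.5 = 25.8121.
Var(X) = E[X²] − (E[X])² = 25.8121 − 7.93037 = 17.8818.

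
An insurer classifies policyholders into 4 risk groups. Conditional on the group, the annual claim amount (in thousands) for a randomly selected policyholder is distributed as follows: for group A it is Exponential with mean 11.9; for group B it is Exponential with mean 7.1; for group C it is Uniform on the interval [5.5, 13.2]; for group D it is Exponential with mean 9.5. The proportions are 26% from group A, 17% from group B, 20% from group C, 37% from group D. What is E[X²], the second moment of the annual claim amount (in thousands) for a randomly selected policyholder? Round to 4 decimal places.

For each component E[X²] = Var + (mean)², giving A: 283.22; B: 100.82; C: 92.3633; D: 180.5.
Overall E[X²] = 0.26·283.22 + 0.17·100.82 + 0.2·92.3633 + 0.37·180.5 = 176.034.

176.0343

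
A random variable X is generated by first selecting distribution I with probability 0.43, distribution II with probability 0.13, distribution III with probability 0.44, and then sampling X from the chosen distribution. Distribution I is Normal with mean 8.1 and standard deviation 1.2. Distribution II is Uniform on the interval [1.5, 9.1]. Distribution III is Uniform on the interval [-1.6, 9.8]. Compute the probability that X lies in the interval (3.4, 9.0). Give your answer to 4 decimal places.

Conditional on each component, P(3.4 < X < 9.0): I: 0.773328; II: 0.736842; III: 0.491228.
By total probability, P(3.4 < X < 9.0) = 0.43·0.773328 + 0.13·0.736842 + 0.44·0.491228 = 0.644461.

0.6445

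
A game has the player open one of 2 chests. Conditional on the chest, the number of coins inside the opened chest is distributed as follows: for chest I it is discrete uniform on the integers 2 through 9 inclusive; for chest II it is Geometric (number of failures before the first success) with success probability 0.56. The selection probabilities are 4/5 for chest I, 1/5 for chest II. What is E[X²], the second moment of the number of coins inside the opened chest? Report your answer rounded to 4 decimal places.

For each component E[X²] = Var + (mean)², giving I: 35.5; II: 2.02041.
Overall E[X²] = 0.8·35.5 + 0.2·2.02041 = 28.8041.

28.8041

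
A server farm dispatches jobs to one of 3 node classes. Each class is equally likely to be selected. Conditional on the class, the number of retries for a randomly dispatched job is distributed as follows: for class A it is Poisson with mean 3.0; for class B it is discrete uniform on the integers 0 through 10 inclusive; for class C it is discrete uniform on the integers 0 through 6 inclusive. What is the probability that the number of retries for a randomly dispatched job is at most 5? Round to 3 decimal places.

Conditional on each class, P(X ≤ 5): A: 0.916082; B: 0.545455; C: 0.857143.
By total probability, P(X ≤ 5) = 0.333333·0.916082 + 0.333333·0.545455 + 0.333333·0.857143 = 0.772893.

0.773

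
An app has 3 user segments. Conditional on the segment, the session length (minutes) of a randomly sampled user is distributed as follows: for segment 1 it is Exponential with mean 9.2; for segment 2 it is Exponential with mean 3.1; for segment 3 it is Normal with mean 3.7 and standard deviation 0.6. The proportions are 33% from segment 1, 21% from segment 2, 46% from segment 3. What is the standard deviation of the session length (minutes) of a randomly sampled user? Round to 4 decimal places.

6.1090

Per component, 1: μ=9.2, E[X²]=169.28; 2: μ=3.1, E[X²]=19.22; 3: μ=3.7, E[X²]=14.05.
E[X] = 0.33·9.2 + 0.21·3.1 + 0.46·3.7 = 5.389.
E[X²] = 0.33·169.28 + 0.21·19.22 + 0.46·14.05 = 66.3616.
Var(X) = E[X²] − (E[X])² = 66.3616 − 29.0413 = 37.3203.
SD(X) = √37.3203 = 6.10903.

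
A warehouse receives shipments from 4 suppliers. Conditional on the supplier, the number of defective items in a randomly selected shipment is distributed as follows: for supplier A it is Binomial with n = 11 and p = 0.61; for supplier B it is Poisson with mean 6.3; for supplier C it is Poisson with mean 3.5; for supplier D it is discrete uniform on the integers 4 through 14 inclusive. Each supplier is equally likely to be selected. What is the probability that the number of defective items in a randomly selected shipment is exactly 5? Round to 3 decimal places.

0.128

Conditional on each supplier, P(X = 5): A: 0.137303; B: 0.151868; C: 0.132169; D: 0.0909091.
By total probability, P(X = 5) = 0.25·0.137303 + 0.25·0.151868 + 0.25·0.132169 + 0.25·0.0909091 = 0.128062.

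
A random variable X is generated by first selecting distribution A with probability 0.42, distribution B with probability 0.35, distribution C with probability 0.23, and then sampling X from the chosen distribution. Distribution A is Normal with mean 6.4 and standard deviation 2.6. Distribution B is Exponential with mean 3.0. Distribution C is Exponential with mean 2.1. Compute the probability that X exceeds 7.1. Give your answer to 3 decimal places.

0.206

Conditional on each component, P(X > 7.1): A: 0.393876; B: 0.0937928; C: 0.034015.
By total probability, P(X > 7.1) = 0.42·0.393876 + 0.35·0.0937928 + 0.23·0.034015 = 0.206079.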